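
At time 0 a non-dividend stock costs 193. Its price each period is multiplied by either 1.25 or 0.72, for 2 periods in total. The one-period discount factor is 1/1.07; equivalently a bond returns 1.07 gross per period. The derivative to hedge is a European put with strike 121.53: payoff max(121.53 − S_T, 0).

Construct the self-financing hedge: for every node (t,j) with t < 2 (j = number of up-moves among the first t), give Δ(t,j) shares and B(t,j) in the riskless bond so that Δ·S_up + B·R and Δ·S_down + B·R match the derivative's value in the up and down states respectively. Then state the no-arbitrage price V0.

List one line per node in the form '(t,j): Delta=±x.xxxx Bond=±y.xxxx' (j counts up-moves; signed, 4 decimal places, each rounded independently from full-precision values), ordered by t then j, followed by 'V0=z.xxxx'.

No-arbitrage ⇒ martingale measure with p* = (R−d)/(u−d) = 0.6604.
Terminal values V(2,·): V(2,0)=21.4788, V(2,1)=0.0000, V(2,2)=0.0000
  t=1,j=0: stock 138.9600 → up 173.7000 (V=0.0000), down 100.0512 (V=21.4788). Price 6.8175; hedge Δ=-0.2916, bond B=47.3435.
  t=1,j=1: stock 241.2500 → up 301.5625 (V=0.0000), down 173.7000 (V=0.0000). Price 0.0000; hedge Δ=0.0000, bond B=0.0000.
  t=0,j=0: stock 193.0000 → up 241.2500 (V=0.0000), down 138.9600 (V=6.8175). Price 2.1639; hedge Δ=-0.0666, bond B=15.0270.
Self-financing check: at every node Δ·S+B equals the discounted successor values.

(0,0): Delta=-0.0666 Bond=15.0270
(1,0): Delta=-0.2916 Bond=47.3435
(1,1): Delta=0.0000 Bond=0.0000
V0=2.1639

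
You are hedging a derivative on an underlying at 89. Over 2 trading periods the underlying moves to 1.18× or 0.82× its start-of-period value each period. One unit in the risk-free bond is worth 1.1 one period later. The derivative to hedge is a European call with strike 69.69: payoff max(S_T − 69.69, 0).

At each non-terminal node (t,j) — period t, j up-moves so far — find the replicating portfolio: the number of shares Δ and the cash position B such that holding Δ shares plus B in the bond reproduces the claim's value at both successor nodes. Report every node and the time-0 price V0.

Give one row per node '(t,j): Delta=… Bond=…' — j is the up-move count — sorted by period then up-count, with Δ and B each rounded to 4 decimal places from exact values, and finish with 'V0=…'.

Since d<R<u, set p* = (R−d)/(u−d) = 0.7778; price each node as the discounted p*-expectation of its children.
At expiry t=2: V(2,0)=0.0000, V(2,1)=16.4264, V(2,2)=54.2336
(1,0): S=72.9800. Δ = (V_up−V_dn)/(S_up−S_dn) = (16.4264−0.0000)/(86.1164−59.8436) = 0.6252. V = [p*·16.4264 + (1−p*)·0.0000]/1.1 = 11.6146. B = V − Δ·S = -34.0143.
(1,1): S=105.0200. Δ = (V_up−V_dn)/(S_up−S_dn) = (54.2336−16.4264)/(123.9236−86.1164) = 1.0000. V = [p*·54.2336 + (1−p*)·16.4264]/1.1 = 41.6655. B = V − Δ·S = -63.3545.
(0,0): S=89.0000. Δ = (V_up−V_dn)/(S_up−S_dn) = (41.6655−11.6146)/(105.0200−72.9800) = 0.9379. V = [p*·41.6655 + (1−p*)·11.6146]/1.1 = 31.8068. B = V − Δ·S = -51.6677.
Self-financing check: at every node Δ·S+B equals the discounted successor values.

(0,0): Delta=0.9379 Bond=-51.6677
(1,0): Delta=0.6252 Bond=-34.0143
(1,1): Delta=1.0000 Bond=-63.3545
V0=31.8068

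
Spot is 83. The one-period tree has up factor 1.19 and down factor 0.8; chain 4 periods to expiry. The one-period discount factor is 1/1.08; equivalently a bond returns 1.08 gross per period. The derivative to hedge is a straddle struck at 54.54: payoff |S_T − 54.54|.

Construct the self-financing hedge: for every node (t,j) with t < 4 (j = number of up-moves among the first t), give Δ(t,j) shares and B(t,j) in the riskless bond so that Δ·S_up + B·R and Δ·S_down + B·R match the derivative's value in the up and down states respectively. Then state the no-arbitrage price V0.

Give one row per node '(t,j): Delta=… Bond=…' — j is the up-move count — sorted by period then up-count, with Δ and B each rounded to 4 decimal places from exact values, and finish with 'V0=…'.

The replicating-portfolio and risk-neutral prices coincide; use p* = (1.08−0.8)/(1.19−0.8) = 0.7179 for the latter.
Terminal values V(4,·): V(4,0)=20.5432, V(4,1)=3.9698, V(4,2)=20.6832, V(4,3)=57.3546, V(4,4)=111.9032
  t=3,j=0: stock 42.4960 → up 50.5702 (V=3.9698), down 33.9968 (V=20.5432). Price 8.0040; hedge Δ=-1.0000, bond B=50.5000.
  t=3,j=1: stock 63.2128 → up 75.2232 (V=20.6832), down 50.5702 (V=3.9698). Price 14.7863; hedge Δ=0.6779, bond B=-28.0688.
  t=3,j=2: stock 94.0290 → up 111.8946 (V=57.3546), down 75.2232 (V=20.6832). Price 43.5290; hedge Δ=1.0000, bond B=-50.5000.
  t=3,j=3: stock 139.8682 → up 166.4432 (V=111.9032), down 111.8946 (V=57.3546). Price 89.3682; hedge Δ=1.0000, bond B=-50.5000.
  t=2,j=0: stock 53.1200 → up 63.2128 (V=14.7863), down 42.4960 (V=8.0040). Price 11.9197; hedge Δ=0.3274, bond B=-5.4707.
  t=2,j=1: stock 79.0160 → up 94.0290 (V=43.5290), down 63.2128 (V=14.7863). Price 32.7982; hedge Δ=0.9327, bond B=-40.9012.
  t=2,j=2: stock 117.5363 → up 139.8682 (V=89.3682), down 94.0290 (V=43.5290). Price 70.7770; hedge Δ=1.0000, bond B=-46.7593.
  t=1,j=0: stock 66.4000 → up 79.0160 (V=32.7982), down 53.1200 (V=11.9197). Price 24.9161; hedge Δ=0.8062, bond B=-28.6185.
  t=1,j=1: stock 98.7700 → up 117.5363 (V=70.7770), down 79.0160 (V=32.7982). Price 55.6158; hedge Δ=0.9859, bond B=-41.7657.
  t=0,j=0: stock 83.0000 → up 98.7700 (V=55.6158), down 66.4000 (V=24.9161). Price 43.4786; hedge Δ=0.9484, bond B=-35.2384.
Root portfolio cost Δ·83+B reproduces V0=43.4786.

(0,0): Delta=0.9484 Bond=-35.2384
(1,0): Delta=0.8062 Bond=-28.6185
(1,1): Delta=0.9859 Bond=-41.7657
(2,0): Delta=0.3274 Bond=-5.4707
(2,1): Delta=0.9327 Bond=-40.9012
(2,2): Delta=1.0000 Bond=-46.7593
(3,0): Delta=-1.0000 Bond=50.5000
(3,1): Delta=0.6779 Bond=-28.0688
(3,2): Delta=1.0000 Bond=-50.5000
(3,3): Delta=1.0000 Bond=-50.5000
V0=43.4786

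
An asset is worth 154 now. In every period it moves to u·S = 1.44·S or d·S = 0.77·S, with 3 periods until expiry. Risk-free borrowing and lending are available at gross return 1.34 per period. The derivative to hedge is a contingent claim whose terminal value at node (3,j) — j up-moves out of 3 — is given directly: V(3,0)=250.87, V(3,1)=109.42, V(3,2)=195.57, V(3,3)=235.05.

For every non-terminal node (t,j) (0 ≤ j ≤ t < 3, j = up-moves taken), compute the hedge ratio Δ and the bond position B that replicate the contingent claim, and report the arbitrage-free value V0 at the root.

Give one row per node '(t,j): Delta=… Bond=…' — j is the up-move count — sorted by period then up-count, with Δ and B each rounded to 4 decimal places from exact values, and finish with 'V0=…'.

Since d<R<u, set p* = (R−d)/(u−d) = 0.8507; price each node as the discounted p*-expectation of its children.
At expiry t=3: V(3,0)=250.8700, V(3,1)=109.4200, V(3,2)=195.5700, V(3,3)=235.0500
Node (2,0) S=91.3066: V=(p*·109.4200+(1−p*)·250.8700)/1.34=97.4119; Δ=(109.4200−250.8700)/(131.4815−70.3061)=-2.3122; B=V−Δ·S=308.5313
Node (2,1) S=170.7552: V=(p*·195.5700+(1−p*)·109.4200)/1.34=136.3521; Δ=(195.5700−109.4200)/(245.8875−131.4815)=0.7530; B=V−Δ·S=7.7700
Node (2,2) S=319.3344: V=(p*·235.0500+(1−p*)·195.5700)/1.34=171.0130; Δ=(235.0500−195.5700)/(459.8415−245.8875)=0.1845; B=V−Δ·S=112.0877
Node (1,0) S=118.5800: V=(p*·136.3521+(1−p*)·97.4119)/1.34=97.4180; Δ=(136.3521−97.4119)/(170.7552−91.3066)=0.4901; B=V−Δ·S=39.2983
Node (1,1) S=221.7600: V=(p*·171.0130+(1−p*)·136.3521)/1.34=123.7610; Δ=(171.0130−136.3521)/(319.3344−170.7552)=0.2333; B=V−Δ·S=72.0283
Node (0,0) S=154.0000: V=(p*·123.7610+(1−p*)·97.4180)/1.34=89.4248; Δ=(123.7610−97.4180)/(221.7600−118.5800)=0.2553; B=V−Δ·S=50.1069
The time-0 hedge costs 89.4248, which is the no-arbitrage price.

(0,0): Delta=0.2553 Bond=50.1069
(1,0): Delta=0.4901 Bond=39.2983
(1,1): Delta=0.2333 Bond=72.0283
(2,0): Delta=-2.3122 Bond=308.5313
(2,1): Delta=0.7530 Bond=7.7700
(2,2): Delta=0.1845 Bond=112.0877
V0=89.4248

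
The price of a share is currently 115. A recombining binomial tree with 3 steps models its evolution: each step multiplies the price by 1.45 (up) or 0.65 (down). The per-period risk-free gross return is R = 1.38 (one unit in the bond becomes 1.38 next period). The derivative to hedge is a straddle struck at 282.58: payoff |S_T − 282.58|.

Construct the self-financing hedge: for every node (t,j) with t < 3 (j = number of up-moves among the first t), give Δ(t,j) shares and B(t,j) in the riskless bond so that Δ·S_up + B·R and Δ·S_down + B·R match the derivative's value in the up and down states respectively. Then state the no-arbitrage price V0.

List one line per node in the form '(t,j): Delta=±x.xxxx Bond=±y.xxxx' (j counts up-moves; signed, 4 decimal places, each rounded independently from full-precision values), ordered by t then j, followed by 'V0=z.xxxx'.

No-arbitrage ⇒ martingale measure with p* = (R−d)/(u−d) = 0.9125.
Terminal payoffs: V(3,0)=250.9981, V(3,1)=212.1281, V(3,2)=125.4181, V(3,3)=68.0119
  t=2,j=0: stock 48.5875 → up 70.4519 (V=212.1281), down 31.5819 (V=250.9981). Price 156.1806; hedge Δ=-1.0000, bond B=204.7681.
  t=2,j=1: stock 108.3875 → up 157.1619 (V=125.4181), down 70.4519 (V=212.1281). Price 96.3806; hedge Δ=-1.0000, bond B=204.7681.
  t=2,j=2: stock 241.7875 → up 350.5919 (V=68.0119), down 157.1619 (V=125.4181). Price 52.9239; hedge Δ=-0.2968, bond B=124.6817.
  t=1,j=0: stock 74.7500 → up 108.3875 (V=96.3806), down 48.5875 (V=156.1806). Price 73.6327; hedge Δ=-1.0000, bond B=148.3827.
  t=1,j=1: stock 166.7500 → up 241.7875 (V=52.9239), down 108.3875 (V=96.3806). Price 41.1060; hedge Δ=-0.3258, bond B=95.4270.
  t=0,j=0: stock 115.0000 → up 166.7500 (V=41.1060), down 74.7500 (V=73.6327). Price 31.8494; hedge Δ=-0.3536, bond B=72.5077.
Check: Δ(0,0)·S0 + B(0,0) = 31.8494 = V0.

(0,0): Delta=-0.3536 Bond=72.5077
(1,0): Delta=-1.0000 Bond=148.3827
(1,1): Delta=-0.3258 Bond=95.4270
(2,0): Delta=-1.0000 Bond=204.7681
(2,1): Delta=-1.0000 Bond=204.7681
(2,2): Delta=-0.2968 Bond=124.6817
V0=31.8494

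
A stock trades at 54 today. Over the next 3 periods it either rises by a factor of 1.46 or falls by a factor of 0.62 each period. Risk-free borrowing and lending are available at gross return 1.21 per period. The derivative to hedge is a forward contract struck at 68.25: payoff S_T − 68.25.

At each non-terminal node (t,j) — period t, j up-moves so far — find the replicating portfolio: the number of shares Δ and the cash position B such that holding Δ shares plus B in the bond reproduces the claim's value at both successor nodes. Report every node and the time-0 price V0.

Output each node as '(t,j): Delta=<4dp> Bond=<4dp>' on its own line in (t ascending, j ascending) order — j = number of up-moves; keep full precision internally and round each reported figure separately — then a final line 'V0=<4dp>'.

(0,0): Delta=1.0000 Bond=-38.5253
(1,0): Delta=1.0000 Bond=-46.6157
(1,1): Delta=1.0000 Bond=-46.6157
(2,0): Delta=1.0000 Bond=-56.4050
(2,1): Delta=1.0000 Bond=-56.4050
(2,2): Delta=1.0000 Bond=-56.4050
V0=15.4747

Risk-neutral probability p* = (R−d)/(u−d) = (1.21−0.62)/(1.46−0.62) = 0.7024.
Payoff layer (t=3): V(3,0)=-55.3803, V(3,1)=-37.9439, V(3,2)=3.1160, V(3,3)=99.8053
Node (2,0) S=20.7576: V=(p*·-37.9439+(1−p*)·-55.3803)/1.21=-35.6474; Δ=(-37.9439−-55.3803)/(30.3061−12.8697)=1.0000; B=V−Δ·S=-56.4050
Node (2,1) S=48.8808: V=(p*·3.1160+(1−p*)·-37.9439)/1.21=-7.5242; Δ=(3.1160−-37.9439)/(71.3660−30.3061)=1.0000; B=V−Δ·S=-56.4050
Node (2,2) S=115.1064: V=(p*·99.8053+(1−p*)·3.1160)/1.21=58.7014; Δ=(99.8053−3.1160)/(168.0553−71.3660)=1.0000; B=V−Δ·S=-56.4050
Node (1,0) S=33.4800: V=(p*·-7.5242+(1−p*)·-35.6474)/1.21=-13.1357; Δ=(-7.5242−-35.6474)/(48.8808−20.7576)=1.0000; B=V−Δ·S=-46.6157
Node (1,1) S=78.8400: V=(p*·58.7014+(1−p*)·-7.5242)/1.21=32.2243; Δ=(58.7014−-7.5242)/(115.1064−48.8808)=1.0000; B=V−Δ·S=-46.6157
Node (0,0) S=54.0000: V=(p*·32.2243+(1−p*)·-13.1357)/1.21=15.4747; Δ=(32.2243−-13.1357)/(78.8400−33.4800)=1.0000; B=V−Δ·S=-38.5253
Check: Δ(0,0)·S0 + B(0,0) = 15.4747 = V0.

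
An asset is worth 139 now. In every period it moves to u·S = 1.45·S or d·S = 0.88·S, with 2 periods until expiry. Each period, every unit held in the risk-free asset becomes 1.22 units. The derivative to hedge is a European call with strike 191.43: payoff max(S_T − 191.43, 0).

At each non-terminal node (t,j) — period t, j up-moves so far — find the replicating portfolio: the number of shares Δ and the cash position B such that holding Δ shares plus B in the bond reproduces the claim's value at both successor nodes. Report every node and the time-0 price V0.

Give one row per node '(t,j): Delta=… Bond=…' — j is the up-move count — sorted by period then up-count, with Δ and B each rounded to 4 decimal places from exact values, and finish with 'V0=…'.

No-arbitrage ⇒ martingale measure with p* = (R−d)/(u−d) = 0.5965.
Terminal payoffs: V(2,0)=0.0000, V(2,1)=0.0000, V(2,2)=100.8175
Node (1,0) S=122.3200: V=(p*·0.0000+(1−p*)·0.0000)/1.22=0.0000; Δ=(0.0000−0.0000)/(177.3640−107.6416)=0.0000; B=V−Δ·S=0.0000
Node (1,1) S=201.5500: V=(p*·100.8175+(1−p*)·0.0000)/1.22=49.2924; Δ=(100.8175−0.0000)/(292.2475−177.3640)=0.8776; B=V−Δ·S=-127.5804
Node (0,0) S=139.0000: V=(p*·49.2924+(1−p*)·0.0000)/1.22=24.1004; Δ=(49.2924−0.0000)/(201.5500−122.3200)=0.6221; B=V−Δ·S=-62.3775
The time-0 hedge costs 24.1004, which is the no-arbitrage price.

(0,0): Delta=0.6221 Bond=-62.3775
(1,0): Delta=0.0000 Bond=0.0000
(1,1): Delta=0.8776 Bond=-127.5804
V0=24.1004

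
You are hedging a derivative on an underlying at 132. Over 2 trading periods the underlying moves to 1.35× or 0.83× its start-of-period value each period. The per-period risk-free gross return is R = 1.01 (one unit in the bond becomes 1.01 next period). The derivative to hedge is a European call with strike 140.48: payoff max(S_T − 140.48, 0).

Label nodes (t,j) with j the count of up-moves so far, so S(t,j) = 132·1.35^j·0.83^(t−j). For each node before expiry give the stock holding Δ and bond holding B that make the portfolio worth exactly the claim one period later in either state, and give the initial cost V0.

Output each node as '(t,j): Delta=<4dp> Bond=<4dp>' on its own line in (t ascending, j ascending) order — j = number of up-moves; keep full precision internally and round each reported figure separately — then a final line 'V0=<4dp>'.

(0,0): Delta=0.5327 Bond=-55.2669
(1,0): Delta=0.1303 Bond=-11.7357
(1,1): Delta=1.0000 Bond=-139.0891
V0=15.0520

Since d<R<u, set p* = (R−d)/(u−d) = 0.3462; price each node as the discounted p*-expectation of its children.
Terminal payoffs: V(2,0)=0.0000, V(2,1)=7.4260, V(2,2)=100.0900
  t=1,j=0: stock 109.5600 → up 147.9060 (V=7.4260), down 90.9348 (V=0.0000). Price 2.5451; hedge Δ=0.1303, bond B=-11.7357.
  t=1,j=1: stock 178.2000 → up 240.5700 (V=100.0900), down 147.9060 (V=7.4260). Price 39.1109; hedge Δ=1.0000, bond B=-139.0891.
  t=0,j=0: stock 132.0000 → up 178.2000 (V=39.1109), down 109.5600 (V=2.5451). Price 15.0520; hedge Δ=0.5327, bond B=-55.2669.
The time-0 hedge costs 15.0520, which is the no-arbitrage price.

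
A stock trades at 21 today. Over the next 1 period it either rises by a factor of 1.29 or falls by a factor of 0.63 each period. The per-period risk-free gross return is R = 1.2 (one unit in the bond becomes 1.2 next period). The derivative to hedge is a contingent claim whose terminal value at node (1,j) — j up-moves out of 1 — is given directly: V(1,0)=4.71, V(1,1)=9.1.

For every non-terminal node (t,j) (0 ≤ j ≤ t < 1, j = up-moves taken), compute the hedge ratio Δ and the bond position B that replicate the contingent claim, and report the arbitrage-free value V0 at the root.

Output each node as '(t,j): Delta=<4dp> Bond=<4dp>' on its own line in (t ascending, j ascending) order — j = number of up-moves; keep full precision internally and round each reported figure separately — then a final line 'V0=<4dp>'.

Risk-neutral probability p* = (R−d)/(u−d) = (1.2−0.63)/(1.29−0.63) = 0.8636.
At expiry t=1: V(1,0)=4.7100, V(1,1)=9.1000
Node (0,0) S=21.0000: V=(p*·9.1000+(1−p*)·4.7100)/1.2=7.0845; Δ=(9.1000−4.7100)/(27.0900−13.2300)=0.3167; B=V−Δ·S=0.4330
Root portfolio cost Δ·21+B reproduces V0=7.0845.

(0,0): Delta=0.3167 Bond=0.4330
V0=7.0845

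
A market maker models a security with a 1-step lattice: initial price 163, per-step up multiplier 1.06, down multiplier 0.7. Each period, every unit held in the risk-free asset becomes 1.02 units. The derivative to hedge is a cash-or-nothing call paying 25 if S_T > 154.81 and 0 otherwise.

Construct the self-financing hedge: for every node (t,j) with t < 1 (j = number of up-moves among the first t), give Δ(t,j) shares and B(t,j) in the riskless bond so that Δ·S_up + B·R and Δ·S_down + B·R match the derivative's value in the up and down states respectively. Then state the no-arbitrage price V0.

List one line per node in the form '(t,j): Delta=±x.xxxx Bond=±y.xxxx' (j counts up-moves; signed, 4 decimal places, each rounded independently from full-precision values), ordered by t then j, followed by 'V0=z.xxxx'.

(0,0): Delta=0.4260 Bond=-47.6580
V0=21.7865

Risk-neutral probability p* = (R−d)/(u−d) = (1.02−0.7)/(1.06−0.7) = 0.8889.
Terminal values V(1,·): V(1,0)=0.0000, V(1,1)=25.0000
Node (0,0) S=163.0000: V=(p*·25.0000+(1−p*)·0.0000)/1.02=21.7865; Δ=(25.0000−0.0000)/(172.7800−114.1000)=0.4260; B=V−Δ·S=-47.6580
Self-financing check: at every node Δ·S+B equals the discounted successor values.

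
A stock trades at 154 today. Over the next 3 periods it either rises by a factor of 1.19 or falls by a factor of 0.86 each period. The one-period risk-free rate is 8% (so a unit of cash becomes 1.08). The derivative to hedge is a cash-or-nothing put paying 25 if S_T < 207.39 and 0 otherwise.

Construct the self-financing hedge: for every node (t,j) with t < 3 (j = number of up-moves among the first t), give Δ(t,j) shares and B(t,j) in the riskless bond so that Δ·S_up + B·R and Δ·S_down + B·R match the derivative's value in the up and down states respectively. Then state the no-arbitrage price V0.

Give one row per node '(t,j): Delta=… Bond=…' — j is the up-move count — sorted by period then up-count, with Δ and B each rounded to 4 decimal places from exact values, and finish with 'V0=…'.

(0,0): Delta=-0.1874 Bond=42.8322
(1,0): Delta=0.0000 Bond=21.4335
(1,1): Delta=-0.2552 Bond=58.6714
(2,0): Delta=0.0000 Bond=23.1481
(2,1): Delta=0.0000 Bond=23.1481
(2,2): Delta=-0.3474 Bond=83.4736
V0=13.9656

The replicating-portfolio and risk-neutral prices coincide; use p* = (1.08−0.86)/(1.19−0.86) = 0.6667 for the latter.
Terminal payoffs: V(3,0)=25.0000, V(3,1)=25.0000, V(3,2)=25.0000, V(3,3)=0.0000
Node (2,0) S=113.8984: V=(p*·25.0000+(1−p*)·25.0000)/1.08=23.1481; Δ=(25.0000−25.0000)/(135.5391−97.9526)=0.0000; B=V−Δ·S=23.1481
Node (2,1) S=157.6036: V=(p*·25.0000+(1−p*)·25.0000)/1.08=23.1481; Δ=(25.0000−25.0000)/(187.5483−135.5391)=0.0000; B=V−Δ·S=23.1481
Node (2,2) S=218.0794: V=(p*·0.0000+(1−p*)·25.0000)/1.08=7.7160; Δ=(0.0000−25.0000)/(259.5145−187.5483)=-0.3474; B=V−Δ·S=83.4736
Node (1,0) S=132.4400: V=(p*·23.1481+(1−p*)·23.1481)/1.08=21.4335; Δ=(23.1481−23.1481)/(157.6036−113.8984)=0.0000; B=V−Δ·S=21.4335
Node (1,1) S=183.2600: V=(p*·7.7160+(1−p*)·23.1481)/1.08=11.9075; Δ=(7.7160−23.1481)/(218.0794−157.6036)=-0.2552; B=V−Δ·S=58.6714
Node (0,0) S=154.0000: V=(p*·11.9075+(1−p*)·21.4335)/1.08=13.9656; Δ=(11.9075−21.4335)/(183.2600−132.4400)=-0.1874; B=V−Δ·S=42.8322
The time-0 hedge costs 13.9656, which is the no-arbitrage price.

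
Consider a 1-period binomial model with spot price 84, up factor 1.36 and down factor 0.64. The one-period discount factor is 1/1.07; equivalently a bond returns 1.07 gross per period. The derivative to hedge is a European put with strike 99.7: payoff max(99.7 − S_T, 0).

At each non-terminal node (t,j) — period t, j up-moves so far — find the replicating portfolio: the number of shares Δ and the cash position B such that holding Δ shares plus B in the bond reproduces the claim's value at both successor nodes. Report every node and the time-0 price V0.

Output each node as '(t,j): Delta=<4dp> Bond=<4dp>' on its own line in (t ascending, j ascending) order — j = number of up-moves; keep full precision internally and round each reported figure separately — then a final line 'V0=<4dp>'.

(0,0): Delta=-0.7596 Bond=81.0987
V0=17.2931

The replicating-portfolio and risk-neutral prices coincide; use p* = (1.07−0.64)/(1.36−0.64) = 0.5972 for the latter.
Payoff layer (t=1): V(1,0)=45.9400, V(1,1)=0.0000
Node (0,0) S=84.0000: V=(p*·0.0000+(1−p*)·45.9400)/1.07=17.2931; Δ=(0.0000−45.9400)/(114.2400−53.7600)=-0.7596; B=V−Δ·S=81.0987
The time-0 hedge costs 17.2931, which is the no-arbitrage price.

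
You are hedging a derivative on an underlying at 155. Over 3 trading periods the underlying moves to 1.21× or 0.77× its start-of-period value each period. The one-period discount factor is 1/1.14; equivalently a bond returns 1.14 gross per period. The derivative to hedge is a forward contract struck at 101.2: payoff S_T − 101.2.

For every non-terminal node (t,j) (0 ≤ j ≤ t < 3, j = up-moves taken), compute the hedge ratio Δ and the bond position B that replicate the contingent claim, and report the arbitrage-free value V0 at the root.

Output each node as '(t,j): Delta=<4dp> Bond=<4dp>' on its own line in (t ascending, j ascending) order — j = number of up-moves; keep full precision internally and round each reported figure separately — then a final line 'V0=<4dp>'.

No-arbitrage ⇒ martingale measure with p* = (R−d)/(u−d) = 0.8409.
At expiry t=3: V(3,0)=-30.4374, V(3,1)=9.9984, V(3,2)=73.5403, V(3,3)=173.3920
(2,0): S=91.8995. Δ = (V_up−V_dn)/(S_up−S_dn) = (9.9984−-30.4374)/(111.1984−70.7626) = 1.0000. V = [p*·9.9984 + (1−p*)·-30.4374]/1.14 = 3.1276. B = V − Δ·S = -88.7719.
(2,1): S=144.4135. Δ = (V_up−V_dn)/(S_up−S_dn) = (73.5403−9.9984)/(174.7403−111.1984) = 1.0000. V = [p*·73.5403 + (1−p*)·9.9984]/1.14 = 55.6416. B = V − Δ·S = -88.7719.
(2,2): S=226.9355. Δ = (V_up−V_dn)/(S_up−S_dn) = (173.3920−73.5403)/(274.5920−174.7403) = 1.0000. V = [p*·173.3920 + (1−p*)·73.5403]/1.14 = 138.1636. B = V − Δ·S = -88.7719.
(1,0): S=119.3500. Δ = (V_up−V_dn)/(S_up−S_dn) = (55.6416−3.1276)/(144.4135−91.8995) = 1.0000. V = [p*·55.6416 + (1−p*)·3.1276]/1.14 = 41.4799. B = V − Δ·S = -77.8701.
(1,1): S=187.5500. Δ = (V_up−V_dn)/(S_up−S_dn) = (138.1636−55.6416)/(226.9355−144.4135) = 1.0000. V = [p*·138.1636 + (1−p*)·55.6416]/1.14 = 109.6799. B = V − Δ·S = -77.8701.
(0,0): S=155.0000. Δ = (V_up−V_dn)/(S_up−S_dn) = (109.6799−41.4799)/(187.5500−119.3500) = 1.0000. V = [p*·109.6799 + (1−p*)·41.4799]/1.14 = 86.6929. B = V − Δ·S = -68.3071.
The time-0 hedge costs 86.6929, which is the no-arbitrage price.

(0,0): Delta=1.0000 Bond=-68.3071
(1,0): Delta=1.0000 Bond=-77.8701
(1,1): Delta=1.0000 Bond=-77.8701
(2,0): Delta=1.0000 Bond=-88.7719
(2,1): Delta=1.0000 Bond=-88.7719
(2,2): Delta=1.0000 Bond=-88.7719
V0=86.6929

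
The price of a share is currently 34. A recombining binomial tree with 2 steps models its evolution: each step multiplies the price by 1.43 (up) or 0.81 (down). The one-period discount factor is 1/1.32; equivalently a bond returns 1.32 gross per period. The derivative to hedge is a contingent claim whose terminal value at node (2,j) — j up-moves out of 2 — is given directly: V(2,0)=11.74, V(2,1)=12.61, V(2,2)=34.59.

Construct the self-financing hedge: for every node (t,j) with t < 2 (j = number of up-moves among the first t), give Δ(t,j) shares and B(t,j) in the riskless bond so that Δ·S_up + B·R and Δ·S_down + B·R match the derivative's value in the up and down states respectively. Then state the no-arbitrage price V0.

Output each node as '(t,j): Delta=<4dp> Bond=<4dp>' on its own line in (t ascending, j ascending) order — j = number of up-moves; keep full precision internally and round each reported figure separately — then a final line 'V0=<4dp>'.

(0,0): Delta=0.6553 Bond=-6.5238
(1,0): Delta=0.0510 Bond=8.0329
(1,1): Delta=0.7292 Bond=-12.2014
V0=15.7571

The replicating-portfolio and risk-neutral prices coincide; use p* = (1.32−0.81)/(1.43−0.81) = 0.8226 for the latter.
At expiry t=2: V(2,0)=11.7400, V(2,1)=12.6100, V(2,2)=34.5900
(1,0): S=27.5400. Δ = (V_up−V_dn)/(S_up−S_dn) = (12.6100−11.7400)/(39.3822−22.3074) = 0.0510. V = [p*·12.6100 + (1−p*)·11.7400]/1.32 = 9.4361. B = V − Δ·S = 8.0329.
(1,1): S=48.6200. Δ = (V_up−V_dn)/(S_up−S_dn) = (34.5900−12.6100)/(69.5266−39.3822) = 0.7292. V = [p*·34.5900 + (1−p*)·12.6100]/1.32 = 23.2502. B = V − Δ·S = -12.2014.
(0,0): S=34.0000. Δ = (V_up−V_dn)/(S_up−S_dn) = (23.2502−9.4361)/(48.6200−27.5400) = 0.6553. V = [p*·23.2502 + (1−p*)·9.4361]/1.32 = 15.7571. B = V − Δ·S = -6.5238.
Self-financing check: at every node Δ·S+B equals the discounted successor values.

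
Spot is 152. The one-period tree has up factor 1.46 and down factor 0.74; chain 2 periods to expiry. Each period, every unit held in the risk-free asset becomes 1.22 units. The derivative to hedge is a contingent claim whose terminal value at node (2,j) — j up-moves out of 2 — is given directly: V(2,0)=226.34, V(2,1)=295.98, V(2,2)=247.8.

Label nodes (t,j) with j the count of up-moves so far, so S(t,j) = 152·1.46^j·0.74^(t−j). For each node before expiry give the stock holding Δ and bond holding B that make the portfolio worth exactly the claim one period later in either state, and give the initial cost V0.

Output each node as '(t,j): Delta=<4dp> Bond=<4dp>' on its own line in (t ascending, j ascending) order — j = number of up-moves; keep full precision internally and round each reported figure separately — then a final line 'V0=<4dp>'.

(0,0): Delta=-0.0667 Bond=189.4119
(1,0): Delta=0.8599 Bond=126.8570
(1,1): Delta=-0.3015 Bond=283.1954
V0=179.2723

No-arbitrage ⇒ martingale measure with p* = (R−d)/(u−d) = 0.6667.
At expiry t=2: V(2,0)=226.3400, V(2,1)=295.9800, V(2,2)=247.8000
Node (1,0) S=112.4800: V=(p*·295.9800+(1−p*)·226.3400)/1.22=223.5792; Δ=(295.9800−226.3400)/(164.2208−83.2352)=0.8599; B=V−Δ·S=126.8570
Node (1,1) S=221.9200: V=(p*·247.8000+(1−p*)·295.9800)/1.22=216.2787; Δ=(247.8000−295.9800)/(324.0032−164.2208)=-0.3015; B=V−Δ·S=283.1954
Node (0,0) S=152.0000: V=(p*·216.2787+(1−p*)·223.5792)/1.22=179.2723; Δ=(216.2787−223.5792)/(221.9200−112.4800)=-0.0667; B=V−Δ·S=189.4119
Check: Δ(0,0)·S0 + B(0,0) = 179.2723 = V0.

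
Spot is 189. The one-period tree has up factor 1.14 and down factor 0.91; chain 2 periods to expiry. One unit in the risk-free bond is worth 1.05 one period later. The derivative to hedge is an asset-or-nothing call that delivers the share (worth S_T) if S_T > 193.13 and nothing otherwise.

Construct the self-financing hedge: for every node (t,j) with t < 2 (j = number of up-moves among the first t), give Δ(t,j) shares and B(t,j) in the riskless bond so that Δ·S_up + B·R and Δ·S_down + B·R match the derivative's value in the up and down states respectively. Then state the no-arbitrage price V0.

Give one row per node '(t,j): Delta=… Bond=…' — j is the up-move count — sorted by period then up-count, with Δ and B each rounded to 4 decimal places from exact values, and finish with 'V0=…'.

The replicating-portfolio and risk-neutral prices coincide; use p* = (1.05−0.91)/(1.14−0.91) = 0.6087 for the latter.
At expiry t=2: V(2,0)=0.0000, V(2,1)=196.0686, V(2,2)=245.6244
Node (1,0) S=171.9900: V=(p*·196.0686+(1−p*)·0.0000)/1.05=113.6630; Δ=(196.0686−0.0000)/(196.0686−156.5109)=4.9565; B=V−Δ·S=-738.8092
Node (1,1) S=215.4600: V=(p*·245.6244+(1−p*)·196.0686)/1.05=215.4600; Δ=(245.6244−196.0686)/(245.6244−196.0686)=1.0000; B=V−Δ·S=0.0000
Node (0,0) S=189.0000: V=(p*·215.4600+(1−p*)·113.6630)/1.05=167.2632; Δ=(215.4600−113.6630)/(215.4600−171.9900)=2.3418; B=V−Δ·S=-275.3326
Root portfolio cost Δ·189+B reproduces V0=167.2632.

(0,0): Delta=2.3418 Bond=-275.3326
(1,0): Delta=4.9565 Bond=-738.8092
(1,1): Delta=1.0000 Bond=0.0000
V0=167.2632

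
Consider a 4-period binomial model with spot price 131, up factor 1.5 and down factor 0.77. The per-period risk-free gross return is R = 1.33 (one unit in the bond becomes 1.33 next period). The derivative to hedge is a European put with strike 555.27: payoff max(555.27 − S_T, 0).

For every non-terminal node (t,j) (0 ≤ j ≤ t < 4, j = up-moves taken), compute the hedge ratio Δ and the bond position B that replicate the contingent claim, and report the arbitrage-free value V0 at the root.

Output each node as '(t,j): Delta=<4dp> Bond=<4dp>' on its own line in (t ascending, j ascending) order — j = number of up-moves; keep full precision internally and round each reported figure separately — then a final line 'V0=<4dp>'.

Since d<R<u, set p* = (R−d)/(u−d) = 0.7671; price each node as the discounted p*-expectation of its children.
Payoff layer (t=4): V(4,0)=509.2195, V(4,1)=465.5613, V(4,2)=380.5127, V(4,3)=214.8337, V(4,4)=0.0000
Node (3,0) S=59.8058: V=(p*·465.5613+(1−p*)·509.2195)/1.33=357.6904; Δ=(465.5613−509.2195)/(89.7087−46.0505)=-1.0000; B=V−Δ·S=417.4962
Node (3,1) S=116.5048: V=(p*·380.5127+(1−p*)·465.5613)/1.33=300.9914; Δ=(380.5127−465.5613)/(174.7573−89.7087)=-1.0000; B=V−Δ·S=417.4962
Node (3,2) S=226.9575: V=(p*·214.8337+(1−p*)·380.5127)/1.33=190.5387; Δ=(214.8337−380.5127)/(340.4363−174.7573)=-1.0000; B=V−Δ·S=417.4962
Node (3,3) S=442.1250: V=(p*·0.0000+(1−p*)·214.8337)/1.33=37.6164; Δ=(0.0000−214.8337)/(663.1875−340.4363)=-0.6656; B=V−Δ·S=331.9092
Node (2,0) S=77.6699: V=(p*·300.9914+(1−p*)·357.6904)/1.33=236.2370; Δ=(300.9914−357.6904)/(116.5049−59.8058)=-1.0000; B=V−Δ·S=313.9069
Node (2,1) S=151.3050: V=(p*·190.5387+(1−p*)·300.9914)/1.33=162.6019; Δ=(190.5387−300.9914)/(226.9575−116.5049)=-1.0000; B=V−Δ·S=313.9069
Node (2,2) S=294.7500: V=(p*·37.6164+(1−p*)·190.5387)/1.33=55.0590; Δ=(37.6164−190.5387)/(442.1250−226.9575)=-0.7107; B=V−Δ·S=264.5417
Node (1,0) S=100.8700: V=(p*·162.6019+(1−p*)·236.2370)/1.33=135.1503; Δ=(162.6019−236.2370)/(151.3050−77.6699)=-1.0000; B=V−Δ·S=236.0203
Node (1,1) S=196.5000: V=(p*·55.0590+(1−p*)·162.6019)/1.33=60.2280; Δ=(55.0590−162.6019)/(294.7500−151.3050)=-0.7497; B=V−Δ·S=207.5471
Node (0,0) S=131.0000: V=(p*·60.2280+(1−p*)·135.1503)/1.33=58.4027; Δ=(60.2280−135.1503)/(196.5000−100.8700)=-0.7835; B=V−Δ·S=161.0360
The time-0 hedge costs 58.4027, which is the no-arbitrage price.

(0,0): Delta=-0.7835 Bond=161.0360
(1,0): Delta=-1.0000 Bond=236.0203
(1,1): Delta=-0.7497 Bond=207.5471
(2,0): Delta=-1.0000 Bond=313.9069
(2,1): Delta=-1.0000 Bond=313.9069
(2,2): Delta=-0.7107 Bond=264.5417
(3,0): Delta=-1.0000 Bond=417.4962
(3,1): Delta=-1.0000 Bond=417.4962
(3,2): Delta=-1.0000 Bond=417.4962
(3,3): Delta=-0.6656 Bond=331.9092
V0=58.4027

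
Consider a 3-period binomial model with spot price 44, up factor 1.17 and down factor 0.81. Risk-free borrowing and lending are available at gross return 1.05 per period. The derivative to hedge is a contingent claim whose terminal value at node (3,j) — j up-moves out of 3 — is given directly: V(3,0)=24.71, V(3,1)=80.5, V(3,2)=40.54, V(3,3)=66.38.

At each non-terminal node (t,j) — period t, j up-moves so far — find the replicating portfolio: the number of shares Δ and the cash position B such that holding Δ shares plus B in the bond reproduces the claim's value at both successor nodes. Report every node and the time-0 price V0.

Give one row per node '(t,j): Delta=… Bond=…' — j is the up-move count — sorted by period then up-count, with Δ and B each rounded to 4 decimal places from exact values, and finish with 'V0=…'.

(0,0): Delta=-0.0044 Bond=48.9913
(1,0): Delta=-0.5970 Bond=72.5631
(1,1): Delta=0.2008 Bond=40.8798
(2,0): Delta=5.3682 Bond=-96.0167
(2,1): Delta=-2.6619 Bond=162.2952
(2,2): Delta=1.1917 Bond=-16.7619
V0=48.7982

The replicating-portfolio and risk-neutral prices coincide; use p* = (1.05−0.81)/(1.17−0.81) = 0.6667 for the latter.
Payoff layer (t=3): V(3,0)=24.7100, V(3,1)=80.5000, V(3,2)=40.5400, V(3,3)=66.3800
Node (2,0) S=28.8684: V=(p*·80.5000+(1−p*)·24.7100)/1.05=58.9556; Δ=(80.5000−24.7100)/(33.7760−23.3834)=5.3682; B=V−Δ·S=-96.0167
Node (2,1) S=41.6988: V=(p*·40.5400+(1−p*)·80.5000)/1.05=51.2952; Δ=(40.5400−80.5000)/(48.7876−33.7760)=-2.6619; B=V−Δ·S=162.2952
Node (2,2) S=60.2316: V=(p*·66.3800+(1−p*)·40.5400)/1.05=55.0159; Δ=(66.3800−40.5400)/(70.4710−48.7876)=1.1917; B=V−Δ·S=-16.7619
Node (1,0) S=35.6400: V=(p*·51.2952+(1−p*)·58.9556)/1.05=51.2845; Δ=(51.2952−58.9556)/(41.6988−28.8684)=-0.5970; B=V−Δ·S=72.5631
Node (1,1) S=51.4800: V=(p*·55.0159+(1−p*)·51.2952)/1.05=51.2149; Δ=(55.0159−51.2952)/(60.2316−41.6988)=0.2008; B=V−Δ·S=40.8798
Node (0,0) S=44.0000: V=(p*·51.2149+(1−p*)·51.2845)/1.05=48.7982; Δ=(51.2149−51.2845)/(51.4800−35.6400)=-0.0044; B=V−Δ·S=48.9913
Each (Δ,B) replicates both successor values, so the strategy is self-financing and V0 is arbitrage-free.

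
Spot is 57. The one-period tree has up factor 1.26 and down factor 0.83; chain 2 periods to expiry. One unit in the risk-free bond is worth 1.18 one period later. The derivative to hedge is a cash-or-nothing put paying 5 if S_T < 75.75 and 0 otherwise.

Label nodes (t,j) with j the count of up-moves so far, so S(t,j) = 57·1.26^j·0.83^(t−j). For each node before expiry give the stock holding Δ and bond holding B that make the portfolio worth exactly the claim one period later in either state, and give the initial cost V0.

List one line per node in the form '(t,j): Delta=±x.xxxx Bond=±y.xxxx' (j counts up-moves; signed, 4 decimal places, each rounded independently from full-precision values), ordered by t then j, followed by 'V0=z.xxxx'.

No-arbitrage ⇒ martingale measure with p* = (R−d)/(u−d) = 0.8140.
At expiry t=2: V(2,0)=5.0000, V(2,1)=5.0000, V(2,2)=0.0000
Node (1,0) S=47.3100: V=(p*·5.0000+(1−p*)·5.0000)/1.18=4.2373; Δ=(5.0000−5.0000)/(59.6106−39.2673)=0.0000; B=V−Δ·S=4.2373
Node (1,1) S=71.8200: V=(p*·0.0000+(1−p*)·5.0000)/1.18=0.7883; Δ=(0.0000−5.0000)/(90.4932−59.6106)=-0.1619; B=V−Δ·S=12.4162
Node (0,0) S=57.0000: V=(p*·0.7883+(1−p*)·4.2373)/1.18=1.2119; Δ=(0.7883−4.2373)/(71.8200−47.3100)=-0.1407; B=V−Δ·S=9.2327
The time-0 hedge costs 1.2119, which is the no-arbitrage price.

(0,0): Delta=-0.1407 Bond=9.2327
(1,0): Delta=0.0000 Bond=4.2373
(1,1): Delta=-0.1619 Bond=12.4162
V0=1.2119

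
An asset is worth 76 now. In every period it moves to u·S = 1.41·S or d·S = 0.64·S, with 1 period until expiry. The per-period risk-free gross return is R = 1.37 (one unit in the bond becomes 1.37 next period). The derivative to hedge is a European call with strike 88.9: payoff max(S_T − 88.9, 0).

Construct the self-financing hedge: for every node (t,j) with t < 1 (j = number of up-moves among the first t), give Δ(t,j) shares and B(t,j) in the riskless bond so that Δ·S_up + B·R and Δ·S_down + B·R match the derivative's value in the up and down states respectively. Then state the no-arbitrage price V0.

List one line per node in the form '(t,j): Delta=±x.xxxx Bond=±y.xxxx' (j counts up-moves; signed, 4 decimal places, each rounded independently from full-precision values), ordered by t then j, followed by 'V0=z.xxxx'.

Since d<R<u, set p* = (R−d)/(u−d) = 0.9481; price each node as the discounted p*-expectation of its children.
Payoff layer (t=1): V(1,0)=0.0000, V(1,1)=18.2600
Node (0,0) S=76.0000: V=(p*·18.2600+(1−p*)·0.0000)/1.37=12.6361; Δ=(18.2600−0.0000)/(107.1600−48.6400)=0.3120; B=V−Δ·S=-11.0782
Each (Δ,B) replicates both successor values, so the strategy is self-financing and V0 is arbitrage-free.

(0,0): Delta=0.3120 Bond=-11.0782
V0=12.6361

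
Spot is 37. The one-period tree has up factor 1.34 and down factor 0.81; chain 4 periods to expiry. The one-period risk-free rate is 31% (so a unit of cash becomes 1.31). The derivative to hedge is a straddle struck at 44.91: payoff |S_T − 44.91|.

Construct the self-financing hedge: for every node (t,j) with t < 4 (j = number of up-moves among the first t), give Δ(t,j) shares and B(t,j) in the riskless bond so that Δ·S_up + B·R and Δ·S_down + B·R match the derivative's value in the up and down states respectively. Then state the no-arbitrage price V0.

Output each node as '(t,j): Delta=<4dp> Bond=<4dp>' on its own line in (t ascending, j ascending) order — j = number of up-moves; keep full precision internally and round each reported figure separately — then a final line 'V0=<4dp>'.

(0,0): Delta=0.9838 Bond=-14.6248
(1,0): Delta=0.7762 Bond=-12.9383
(1,1): Delta=0.9913 Bond=-19.5317
(2,0): Delta=-1.0000 Bond=26.1698
(2,1): Delta=0.8406 Bond=-19.5363
(2,2): Delta=0.9968 Bond=-25.9496
(3,0): Delta=-1.0000 Bond=34.2824
(3,1): Delta=-1.0000 Bond=34.2824
(3,2): Delta=0.9074 Bond=-29.1851
(3,3): Delta=1.0000 Bond=-34.2824
V0=21.7746

Risk-neutral probability p* = (R−d)/(u−d) = (1.31−0.81)/(1.34−0.81) = 0.9434.
At expiry t=4: V(4,0)=28.9827, V(4,1)=18.5612, V(4,2)=1.3206, V(4,3)=27.2009, V(4,4)=74.3846
(3,0): S=19.6633. Δ = (V_up−V_dn)/(S_up−S_dn) = (18.5612−28.9827)/(26.3488−15.9273) = -1.0000. V = [p*·18.5612 + (1−p*)·28.9827]/1.31 = 14.6191. B = V − Δ·S = 34.2824.
(3,1): S=32.5294. Δ = (V_up−V_dn)/(S_up−S_dn) = (1.3206−18.5612)/(43.5894−26.3488) = -1.0000. V = [p*·1.3206 + (1−p*)·18.5612]/1.31 = 1.7530. B = V − Δ·S = 34.2824.
(3,2): S=53.8141. Δ = (V_up−V_dn)/(S_up−S_dn) = (27.2009−1.3206)/(72.1109−43.5894) = 0.9074. V = [p*·27.2009 + (1−p*)·1.3206]/1.31 = 19.6458. B = V − Δ·S = -29.1851.
(3,3): S=89.0258. Δ = (V_up−V_dn)/(S_up−S_dn) = (74.3846−27.2009)/(119.2946−72.1109) = 1.0000. V = [p*·74.3846 + (1−p*)·27.2009]/1.31 = 54.7434. B = V − Δ·S = -34.2824.
(2,0): S=24.2757. Δ = (V_up−V_dn)/(S_up−S_dn) = (1.7530−14.6191)/(32.5294−19.6633) = -1.0000. V = [p*·1.7530 + (1−p*)·14.6191]/1.31 = 1.8941. B = V − Δ·S = 26.1698.
(2,1): S=40.1598. Δ = (V_up−V_dn)/(S_up−S_dn) = (19.6458−1.7530)/(53.8141−32.5294) = 0.8406. V = [p*·19.6458 + (1−p*)·1.7530]/1.31 = 14.2237. B = V − Δ·S = -19.5363.
(2,2): S=66.4372. Δ = (V_up−V_dn)/(S_up−S_dn) = (54.7434−19.6458)/(89.0258−53.8141) = 0.9968. V = [p*·54.7434 + (1−p*)·19.6458]/1.31 = 40.2723. B = V − Δ·S = -25.9496.
(1,0): S=29.9700. Δ = (V_up−V_dn)/(S_up−S_dn) = (14.2237−1.8941)/(40.1598−24.2757) = 0.7762. V = [p*·14.2237 + (1−p*)·1.8941]/1.31 = 10.3250. B = V − Δ·S = -12.9383.
(1,1): S=49.5800. Δ = (V_up−V_dn)/(S_up−S_dn) = (40.2723−14.2237)/(66.4372−40.1598) = 0.9913. V = [p*·40.2723 + (1−p*)·14.2237]/1.31 = 29.6167. B = V − Δ·S = -19.5317.
(0,0): S=37.0000. Δ = (V_up−V_dn)/(S_up−S_dn) = (29.6167−10.3250)/(49.5800−29.9700) = 0.9838. V = [p*·29.6167 + (1−p*)·10.3250]/1.31 = 21.7746. B = V − Δ·S = -14.6248.
Self-financing check: at every node Δ·S+B equals the discounted successor values.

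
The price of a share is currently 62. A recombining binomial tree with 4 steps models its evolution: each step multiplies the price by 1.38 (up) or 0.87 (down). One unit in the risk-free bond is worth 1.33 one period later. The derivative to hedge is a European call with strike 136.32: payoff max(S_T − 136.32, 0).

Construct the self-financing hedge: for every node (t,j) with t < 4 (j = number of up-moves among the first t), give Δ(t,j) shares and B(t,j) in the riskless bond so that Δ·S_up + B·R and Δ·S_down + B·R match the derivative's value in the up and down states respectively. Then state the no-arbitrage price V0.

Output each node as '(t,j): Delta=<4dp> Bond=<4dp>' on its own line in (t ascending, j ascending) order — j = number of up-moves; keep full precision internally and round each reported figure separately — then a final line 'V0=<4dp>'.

No-arbitrage ⇒ martingale measure with p* = (R−d)/(u−d) = 0.9020.
Terminal payoffs: V(4,0)=0.0000, V(4,1)=0.0000, V(4,2)=0.0000, V(4,3)=5.4382, V(4,4)=88.5378
  t=3,j=0: stock 40.8272 → up 56.3415 (V=0.0000), down 35.5197 (V=0.0000). Price 0.0000; hedge Δ=0.0000, bond B=0.0000.
  t=3,j=1: stock 64.7604 → up 89.3693 (V=0.0000), down 56.3415 (V=0.0000). Price 0.0000; hedge Δ=0.0000, bond B=0.0000.
  t=3,j=2: stock 102.7233 → up 141.7582 (V=5.4382), down 89.3693 (V=0.0000). Price 3.6880; hedge Δ=0.1038, bond B=-6.9751.
  t=3,j=3: stock 162.9405 → up 224.8578 (V=88.5378), down 141.7582 (V=5.4382). Price 60.4442; hedge Δ=1.0000, bond B=-102.4962.
  t=2,j=0: stock 46.9278 → up 64.7604 (V=0.0000), down 40.8272 (V=0.0000). Price 0.0000; hedge Δ=0.0000, bond B=0.0000.
  t=2,j=1: stock 74.4372 → up 102.7233 (V=3.6880), down 64.7604 (V=0.0000). Price 2.5011; hedge Δ=0.0971, bond B=-4.7303.
  t=2,j=2: stock 118.0728 → up 162.9405 (V=60.4442), down 102.7233 (V=3.6880). Price 41.2631; hedge Δ=0.9425, bond B=-70.0236.
  t=1,j=0: stock 53.9400 → up 74.4372 (V=2.5011), down 46.9278 (V=0.0000). Price 1.6961; hedge Δ=0.0909, bond B=-3.2079.
  t=1,j=1: stock 85.5600 → up 118.0728 (V=41.2631), down 74.4372 (V=2.5011). Price 28.1676; hedge Δ=0.8883, bond B=-47.8363.
  t=0,j=0: stock 62.0000 → up 85.5600 (V=28.1676), down 53.9400 (V=1.6961). Price 19.2273; hedge Δ=0.8372, bond B=-32.6774.
Check: Δ(0,0)·S0 + B(0,0) = 19.2273 = V0.

(0,0): Delta=0.8372 Bond=-32.6774
(1,0): Delta=0.0909 Bond=-3.2079
(1,1): Delta=0.8883 Bond=-47.8363
(2,0): Delta=0.0000 Bond=0.0000
(2,1): Delta=0.0971 Bond=-4.7303
(2,2): Delta=0.9425 Bond=-70.0236
(3,0): Delta=0.0000 Bond=0.0000
(3,1): Delta=0.0000 Bond=0.0000
(3,2): Delta=0.1038 Bond=-6.9751
(3,3): Delta=1.0000 Bond=-102.4962
V0=19.2273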